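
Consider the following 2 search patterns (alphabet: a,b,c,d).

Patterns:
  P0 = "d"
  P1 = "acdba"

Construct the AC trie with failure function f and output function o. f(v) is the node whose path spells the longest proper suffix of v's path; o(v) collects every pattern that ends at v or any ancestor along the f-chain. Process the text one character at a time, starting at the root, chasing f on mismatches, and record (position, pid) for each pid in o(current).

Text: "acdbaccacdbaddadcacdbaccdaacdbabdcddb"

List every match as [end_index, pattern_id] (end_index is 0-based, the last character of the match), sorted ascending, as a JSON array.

Build:
Trie nodes:
  0='ε' goto a→2 d→1
  1='d' goto ·  [P0 ends]
  2='a' goto c→3
  3='ac' goto d→4
  4='acd' goto b→5
  5='acdb' goto a→6
  6='acdba' goto ·  [P1 ends]

BFS fail/out derivation:
  n1('d'): parent n0 fail=0; on 'd' 0 → fail=0;  out {0}∪∅={0}
  n2('a'): parent n0 fail=0; on 'a' 0 → fail=0;  out ∅∪∅=∅
  n3('ac'): parent n2 fail=0; on 'c' 0 → fail=0;  out ∅∪∅=∅
  n4('acd'): parent n3 fail=0; on 'd' 0 → fail=1;  out ∅∪{0}={0}
  n5('acdb'): parent n4 fail=1; on 'b' 1→0 → fail=0;  out ∅∪∅=∅
  n6('acdba'): parent n5 fail=0; on 'a' 0 → fail=2;  out {1}∪∅={1}

Run:
i=0 'a': node 0→2
i=1 'c': node 2→3
i=2 'd': node 3→4  ** P0@[2:2]
i=3 'b': node 4→5
i=4 'a': node 5→6  ** P1@[0:4]
i=5 'c': node 6→3 (fail-walked)
i=6 'c': node 3→0 (fail-walked)
i=7 'a': node 0→2
i=8 'c': node 2→3
i=9 'd': node 3→4  ** P0@[9:9]
i=10 'b': node 4→5
i=11 'a': node 5→6  ** P1@[7:11]
i=12 'd': node 6→1 (fail-walked)  ** P0@[12:12]
i=13 'd': node 1→1 (fail-walked)  ** P0@[13:13]
i=14 'a': node 1→2 (fail-walked)
i=15 'd': node 2→1 (fail-walked)  ** P0@[15:15]
i=16 'c': node 1→0 (fail-walked)
i=17 'a': node 0→2
i=18 'c': node 2→3
i=19 'd': node 3→4  ** P0@[19:19]
i=20 'b': node 4→5
i=21 'a': node 5→6  ** P1@[17:21]
i=22 'c': node 6→3 (fail-walked)
i=23 'c': node 3→0 (fail-walked)
i=24 'd': node 0→1  ** P0@[24:24]
i=25 'a': node 1→2 (fail-walked)
i=26 'a': node 2→2 (fail-walked)
i=27 'c': node 2→3
i=28 'd': node 3→4  ** P0@[28:28]
i=29 'b': node 4→5
i=30 'a': node 5→6  ** P1@[26:30]
i=31 'b': node 6→0 (fail-walked)
i=32 'd': node 0→1  ** P0@[32:32]
i=33 'c': node 1→0 (fail-walked)
i=34 'd': node 0→1  ** P0@[34:34]
i=35 'd': node 1→1 (fail-walked)  ** P0@[35:35]
i=36 'b': node 1→0 (fail-walked)

All matches (sorted): [[2,0],[4,1],[9,0],[11,1],[12,0],[13,0],[15,0],[19,0],[21,1],[24,0],[28,0],[30,1],[32,0],[34,0],[35,0]]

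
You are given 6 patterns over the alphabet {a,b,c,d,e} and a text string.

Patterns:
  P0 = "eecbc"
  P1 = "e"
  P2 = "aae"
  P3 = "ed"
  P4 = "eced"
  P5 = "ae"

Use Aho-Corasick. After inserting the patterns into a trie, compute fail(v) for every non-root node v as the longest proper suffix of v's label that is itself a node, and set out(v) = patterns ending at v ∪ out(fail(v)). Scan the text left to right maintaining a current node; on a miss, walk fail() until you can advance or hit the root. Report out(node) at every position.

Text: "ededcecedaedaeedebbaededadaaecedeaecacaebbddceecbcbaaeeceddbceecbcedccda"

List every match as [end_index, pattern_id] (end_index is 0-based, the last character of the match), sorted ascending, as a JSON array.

Build:
Trie (insert patterns):
  n0 'ε': a→6 e→1
  n1 'e': c→10 d→9 e→2  [P1 ends]
  n2 'ee': c→3
  n3 'eec': b→4
  n4 'eecb': c→5
  n5 'eecbc': ·  [P0 ends]
  n6 'a': a→7 e→13
  n7 'aa': e→8
  n8 'aae': ·  [P2 ends]
  n9 'ed': ·  [P3 ends]
  n10 'ec': e→11
  n11 'ece': d→12
  n12 'eced': ·  [P4 ends]
  n13 'ae': ·  [P5 ends]

BFS fail/out derivation:
  n1('e'): parent n0 fail=0; on 'e' 0 → fail=0;  out {1}∪∅={1}
  n6('a'): parent n0 fail=0; on 'a' 0 → fail=0;  out ∅∪∅=∅
  n2('ee'): parent n1 fail=0; on 'e' 0 → fail=1;  out ∅∪{1}={1}
  n7('aa'): parent n6 fail=0; on 'a' 0 → fail=6;  out ∅∪∅=∅
  n9('ed'): parent n1 fail=0; on 'd' 0 → fail=0;  out {3}∪∅={3}
  n10('ec'): parent n1 fail=0; on 'c' 0 → fail=0;  out ∅∪∅=∅
  n13('ae'): parent n6 fail=0; on 'e' 0 → fail=1;  out {5}∪{1}={1,5}
  n3('eec'): parent n2 fail=1; on 'c' 1 → fail=10;  out ∅∪∅=∅
  n8('aae'): parent n7 fail=6; on 'e' 6 → fail=13;  out {2}∪{1,5}={1,2,5}
  n11('ece'): parent n10 fail=0; on 'e' 0 → fail=1;  out ∅∪{1}={1}
  n4('eecb'): parent n3 fail=10; on 'b' 10→0 → fail=0;  out ∅∪∅=∅
  n12('eced'): parent n11 fail=1; on 'd' 1 → fail=9;  out {4}∪{3}={3,4}
  n5('eecbc'): parent n4 fail=0; on 'c' 0 → fail=0;  out {0}∪∅={0}

Run:
i=0 'e': node 0→1  emit P1@[0:0]
i=1 'd': node 1→9  emit P3@[0:1]
i=2 'e': node 9→1 (fail-walked)  emit P1@[2:2]
i=3 'd': node 1→9  emit P3@[2:3]
i=4 'c': node 9→0 (fail-walked)
i=5 'e': node 0→1  emit P1@[5:5]
i=6 'c': node 1→10
i=7 'e': node 10→11  emit P1@[7:7]
i=8 'd': node 11→12  emit P3@[7:8],P4@[5:8]
i=9 'a': node 12→6 (fail-walked)
i=10 'e': node 6→13  emit P1@[10:10],P5@[9:10]
i=11 'd': node 13→9 (fail-walked)  emit P3@[10:11]
i=12 'a': node 9→6 (fail-walked)
i=13 'e': node 6→13  emit P1@[13:13],P5@[12:13]
i=14 'e': node 13→2 (fail-walked)  emit P1@[14:14]
i=15 'd': node 2→9 (fail-walked)  emit P3@[14:15]
i=16 'e': node 9→1 (fail-walked)  emit P1@[16:16]
i=17 'b': node 1→0 (fail-walked)
i=18 'b': node 0→0
i=19 'a': node 0→6
i=20 'e': node 6→13  emit P1@[20:20],P5@[19:20]
i=21 'd': node 13→9 (fail-walked)  emit P3@[20:21]
i=22 'e': node 9→1 (fail-walked)  emit P1@[22:22]
i=23 'd': node 1→9  emit P3@[22:23]
i=24 'a': node 9→6 (fail-walked)
i=25 'd': node 6→0 (fail-walked)
i=26 'a': node 0→6
i=27 'a': node 6→7
i=28 'e': node 7→8  emit P1@[28:28],P2@[26:28],P5@[27:28]
i=29 'c': node 8→10 (fail-walked)
i=30 'e': node 10→11  emit P1@[30:30]
i=31 'd': node 11→12  emit P3@[30:31],P4@[28:31]
i=32 'e': node 12→1 (fail-walked)  emit P1@[32:32]
i=33 'a': node 1→6 (fail-walked)
i=34 'e': node 6→13  emit P1@[34:34],P5@[33:34]
i=35 'c': node 13→10 (fail-walked)
i=36 'a': node 10→6 (fail-walked)
i=37 'c': node 6→0 (fail-walked)
i=38 'a': node 0→6
i=39 'e': node 6→13  emit P1@[39:39],P5@[38:39]
i=40 'b': node 13→0 (fail-walked)
i=41 'b': node 0→0
i=42 'd': node 0→0
i=43 'd': node 0→0
i=44 'c': node 0→0
i=45 'e': node 0→1  emit P1@[45:45]
i=46 'e': node 1→2  emit P1@[46:46]
i=47 'c': node 2→3
i=48 'b': node 3→4
i=49 'c': node 4→5  emit P0@[45:49]
i=50 'b': node 5→0 (fail-walked)
i=51 'a': node 0→6
i=52 'a': node 6→7
i=53 'e': node 7→8  emit P1@[53:53],P2@[51:53],P5@[52:53]
i=54 'e': node 8→2 (fail-walked)  emit P1@[54:54]
i=55 'c': node 2→3
i=56 'e': node 3→11 (fail-walked)  emit P1@[56:56]
i=57 'd': node 11→12  emit P3@[56:57],P4@[54:57]
i=58 'd': node 12→0 (fail-walked)
i=59 'b': node 0→0
i=60 'c': node 0→0
i=61 'e': node 0→1  emit P1@[61:61]
i=62 'e': node 1→2  emit P1@[62:62]
i=63 'c': node 2→3
i=64 'b': node 3→4
i=65 'c': node 4→5  emit P0@[61:65]
i=66 'e': node 5→1 (fail-walked)  emit P1@[66:66]
i=67 'd': node 1→9  emit P3@[66:67]
i=68 'c': node 9→0 (fail-walked)
i=69 'c': node 0→0
i=70 'd': node 0→0
i=71 'a': node 0→6

Result: [[0,1],[1,3],[2,1],[3,3],[5,1],[7,1],[8,3],[8,4],[10,1],[10,5],[11,3],[13,1],[13,5],[14,1],[15,3],[16,1],[20,1],[20,5],[21,3],[22,1],[23,3],[28,1],[28,2],[28,5],[30,1],[31,3],[31,4],[32,1],[34,1],[34,5],[39,1],[39,5],[45,1],[46,1],[49,0],[53,1],[53,2],[53,5],[54,1],[56,1],[57,3],[57,4],[61,1],[62,1],[65,0],[66,1],[67,3]]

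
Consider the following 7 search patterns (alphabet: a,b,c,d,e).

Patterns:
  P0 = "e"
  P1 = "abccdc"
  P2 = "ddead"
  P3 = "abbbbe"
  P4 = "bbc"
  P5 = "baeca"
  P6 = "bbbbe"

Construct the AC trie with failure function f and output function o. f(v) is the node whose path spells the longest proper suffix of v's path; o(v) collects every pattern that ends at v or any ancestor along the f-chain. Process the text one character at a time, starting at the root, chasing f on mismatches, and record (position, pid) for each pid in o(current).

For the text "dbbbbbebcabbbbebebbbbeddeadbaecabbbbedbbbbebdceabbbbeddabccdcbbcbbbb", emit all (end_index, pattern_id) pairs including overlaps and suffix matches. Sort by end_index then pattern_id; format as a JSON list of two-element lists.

Build:
Trie (insert patterns):
  n0 'ε': a→2 b→17 d→8 e→1
  n1 'e': ·  ←P0
  n2 'a': b→3
  n3 'ab': b→13 c→4
  n4 'abc': c→5
  n5 'abcc': d→6
  n6 'abccd': c→7
  n7 'abccdc': ·  ←P1
  n8 'd': d→9
  n9 'dd': e→10
  n10 'dde': a→11
  n11 'ddea': d→12
  n12 'ddead': ·  ←P2
  n13 'abb': b→14
  n14 'abbb': b→15
  n15 'abbbb': e→16
  n16 'abbbbe': ·  ←P3
  n17 'b': a→20 b→18
  n18 'bb': b→24 c→19
  n19 'bbc': ·  ←P4
  n20 'ba': e→21
  n21 'bae': c→22
  n22 'baec': a→23
  n23 'baeca': ·  ←P5
  n24 'bbb': b→25
  n25 'bbbb': e→26
  n26 'bbbbe': ·  ←P6

BFS fail/out derivation:
  fail(1) 'e': from fail(0)=0 chase 'e': 0 ⇒ 0;  out={0}∪out(0)={0}
  fail(2) 'a': from fail(0)=0 chase 'a': 0 ⇒ 0;  out=∅∪out(0)=∅
  fail(8) 'd': from fail(0)=0 chase 'd': 0 ⇒ 0;  out=∅∪out(0)=∅
  fail(17) 'b': from fail(0)=0 chase 'b': 0 ⇒ 0;  out=∅∪out(0)=∅
  fail(3) 'ab': from fail(2)=0 chase 'b': 0 ⇒ 17;  out=∅∪out(17)=∅
  fail(9) 'dd': from fail(8)=0 chase 'd': 0 ⇒ 8;  out=∅∪out(8)=∅
  fail(18) 'bb': from fail(17)=0 chase 'b': 0 ⇒ 17;  out=∅∪out(17)=∅
  fail(20) 'ba': from fail(17)=0 chase 'a': 0 ⇒ 2;  out=∅∪out(2)=∅
  fail(4) 'abc': from fail(3)=17 chase 'c': 17→0 ⇒ 0;  out=∅∪out(0)=∅
  fail(10) 'dde': from fail(9)=8 chase 'e': 8→0 ⇒ 1;  out=∅∪out(1)={0}
  fail(13) 'abb': from fail(3)=17 chase 'b': 17 ⇒ 18;  out=∅∪out(18)=∅
  fail(19) 'bbc': from fail(18)=17 chase 'c': 17→0 ⇒ 0;  out={4}∪out(0)={4}
  fail(21) 'bae': from fail(20)=2 chase 'e': 2→0 ⇒ 1;  out=∅∪out(1)={0}
  fail(24) 'bbb': from fail(18)=17 chase 'b': 17 ⇒ 18;  out=∅∪out(18)=∅
  fail(5) 'abcc': from fail(4)=0 chase 'c': 0 ⇒ 0;  out=∅∪out(0)=∅
  fail(11) 'ddea': from fail(10)=1 chase 'a': 1→0 ⇒ 2;  out=∅∪out(2)=∅
  fail(14) 'abbb': from fail(13)=18 chase 'b': 18 ⇒ 24;  out=∅∪out(24)=∅
  fail(22) 'baec': from fail(21)=1 chase 'c': 1→0 ⇒ 0;  out=∅∪out(0)=∅
  fail(25) 'bbbb': from fail(24)=18 chase 'b': 18 ⇒ 24;  out=∅∪out(24)=∅
  fail(6) 'abccd': from fail(5)=0 chase 'd': 0 ⇒ 8;  out=∅∪out(8)=∅
  fail(12) 'ddead': from fail(11)=2 chase 'd': 2→0 ⇒ 8;  out={2}∪out(8)={2}
  fail(15) 'abbbb': from fail(14)=24 chase 'b': 24 ⇒ 25;  out=∅∪out(25)=∅
  fail(23) 'baeca': from fail(22)=0 chase 'a': 0 ⇒ 2;  out={5}∪out(2)={5}
  fail(26) 'bbbbe': from fail(25)=24 chase 'e': 24→18→17→0 ⇒ 1;  out={6}∪out(1)={0,6}
  fail(7) 'abccdc': from fail(6)=8 chase 'c': 8→0 ⇒ 0;  out={1}∪out(0)={1}
  fail(16) 'abbbbe': from fail(15)=25 chase 'e': 25 ⇒ 26;  out={3}∪out(26)={0,3,6}

Scan:
pos 0 'd': at 8
pos 1 'b': at 17 (fail-walked)
pos 2 'b': at 18
pos 3 'b': at 24
pos 4 'b': at 25
pos 5 'b': at 25 (fail-walked)
pos 6 'e': at 26  → match P0@[6:6],P6@[2:6]
pos 7 'b': at 17 (fail-walked)
pos 8 'c': at 0 (fail-walked)
pos 9 'a': at 2
pos 10 'b': at 3
pos 11 'b': at 13
pos 12 'b': at 14
pos 13 'b': at 15
pos 14 'e': at 16  → match P0@[14:14],P3@[9:14],P6@[10:14]
pos 15 'b': at 17 (fail-walked)
pos 16 'e': at 1 (fail-walked)  → match P0@[16:16]
pos 17 'b': at 17 (fail-walked)
pos 18 'b': at 18
pos 19 'b': at 24
pos 20 'b': at 25
pos 21 'e': at 26  → match P0@[21:21],P6@[17:21]
pos 22 'd': at 8 (fail-walked)
pos 23 'd': at 9
pos 24 'e': at 10  → match P0@[24:24]
pos 25 'a': at 11
pos 26 'd': at 12  → match P2@[22:26]
pos 27 'b': at 17 (fail-walked)
pos 28 'a': at 20
pos 29 'e': at 21  → match P0@[29:29]
pos 30 'c': at 22
pos 31 'a': at 23  → match P5@[27:31]
pos 32 'b': at 3 (fail-walked)
pos 33 'b': at 13
pos 34 'b': at 14
pos 35 'b': at 15
pos 36 'e': at 16  → match P0@[36:36],P3@[31:36],P6@[32:36]
pos 37 'd': at 8 (fail-walked)
pos 38 'b': at 17 (fail-walked)
pos 39 'b': at 18
pos 40 'b': at 24
pos 41 'b': at 25
pos 42 'e': at 26  → match P0@[42:42],P6@[38:42]
pos 43 'b': at 17 (fail-walked)
pos 44 'd': at 8 (fail-walked)
pos 45 'c': at 0 (fail-walked)
pos 46 'e': at 1  → match P0@[46:46]
pos 47 'a': at 2 (fail-walked)
pos 48 'b': at 3
pos 49 'b': at 13
pos 50 'b': at 14
pos 51 'b': at 15
pos 52 'e': at 16  → match P0@[52:52],P3@[47:52],P6@[48:52]
pos 53 'd': at 8 (fail-walked)
pos 54 'd': at 9
pos 55 'a': at 2 (fail-walked)
pos 56 'b': at 3
pos 57 'c': at 4
pos 58 'c': at 5
pos 59 'd': at 6
pos 60 'c': at 7  → match P1@[55:60]
pos 61 'b': at 17 (fail-walked)
pos 62 'b': at 18
pos 63 'c': at 19  → match P4@[61:63]
pos 64 'b': at 17 (fail-walked)
pos 65 'b': at 18
pos 66 'b': at 24
pos 67 'b': at 25

Matches: [[6,0],[6,6],[14,0],[14,3],[14,6],[16,0],[21,0],[21,6],[24,0],[26,2],[29,0],[31,5],[36,0],[36,3],[36,6],[42,0],[42,6],[46,0],[52,0],[52,3],[52,6],[60,1],[63,4]]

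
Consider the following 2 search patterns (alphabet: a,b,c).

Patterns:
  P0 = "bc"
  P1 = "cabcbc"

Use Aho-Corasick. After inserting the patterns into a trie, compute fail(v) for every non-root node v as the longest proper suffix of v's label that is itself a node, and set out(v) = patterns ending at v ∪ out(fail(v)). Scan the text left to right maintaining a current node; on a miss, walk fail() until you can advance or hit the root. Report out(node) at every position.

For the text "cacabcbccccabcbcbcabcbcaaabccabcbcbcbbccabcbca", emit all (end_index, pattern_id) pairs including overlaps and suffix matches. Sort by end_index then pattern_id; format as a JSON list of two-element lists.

Build automaton:
Trie (insert patterns):
  0='ε' goto b→1 c→3
  1='b' goto c→2
  2='bc' goto ·  ←P0
  3='c' goto a→4
  4='ca' goto b→5
  5='cab' goto c→6
  6='cabc' goto b→7
  7='cabcb' goto c→8
  8='cabcbc' goto ·  ←P1

BFS fail/out derivation:
  n1('b'): parent n0 fail=0; on 'b' 0 → fail=0;  out ∅∪∅=∅
  n3('c'): parent n0 fail=0; on 'c' 0 → fail=0;  out ∅∪∅=∅
  n2('bc'): parent n1 fail=0; on 'c' 0 → fail=3;  out {0}∪∅={0}
  n4('ca'): parent n3 fail=0; on 'a' 0 → fail=0;  out ∅∪∅=∅
  n5('cab'): parent n4 fail=0; on 'b' 0 → fail=1;  out ∅∪∅=∅
  n6('cabc'): parent n5 fail=1; on 'c' 1 → fail=2;  out ∅∪{0}={0}
  n7('cabcb'): parent n6 fail=2; on 'b' 2→3→0 → fail=1;  out ∅∪∅=∅
  n8('cabcbc'): parent n7 fail=1; on 'c' 1 → fail=2;  out {1}∪{0}={0,1}

Text stream:
[0] read 'c'  n0⇒n3
[1] read 'a'  n3⇒n4
[2] read 'c'  n4⇒n3 ·f
[3] read 'a'  n3⇒n4
[4] read 'b'  n4⇒n5
[5] read 'c'  n5⇒n6  → match P0@[4:5]
[6] read 'b'  n6⇒n7
[7] read 'c'  n7⇒n8  → match P0@[6:7],P1@[2:7]
[8] read 'c'  n8⇒n3 ·f
[9] read 'c'  n3⇒n3 ·f
[10] read 'c'  n3⇒n3 ·f
[11] read 'a'  n3⇒n4
[12] read 'b'  n4⇒n5
[13] read 'c'  n5⇒n6  → match P0@[12:13]
[14] read 'b'  n6⇒n7
[15] read 'c'  n7⇒n8  → match P0@[14:15],P1@[10:15]
[16] read 'b'  n8⇒n1 ·f
[17] read 'c'  n1⇒n2  → match P0@[16:17]
[18] read 'a'  n2⇒n4 ·f
[19] read 'b'  n4⇒n5
[20] read 'c'  n5⇒n6  → match P0@[19:20]
[21] read 'b'  n6⇒n7
[22] read 'c'  n7⇒n8  → match P0@[21:22],P1@[17:22]
[23] read 'a'  n8⇒n4 ·f
[24] read 'a'  n4⇒n0 ·f
[25] read 'a'  n0⇒n0
[26] read 'b'  n0⇒n1
[27] read 'c'  n1⇒n2  → match P0@[26:27]
[28] read 'c'  n2⇒n3 ·f
[29] read 'a'  n3⇒n4
[30] read 'b'  n4⇒n5
[31] read 'c'  n5⇒n6  → match P0@[30:31]
[32] read 'b'  n6⇒n7
[33] read 'c'  n7⇒n8  → match P0@[32:33],P1@[28:33]
[34] read 'b'  n8⇒n1 ·f
[35] read 'c'  n1⇒n2  → match P0@[34:35]
[36] read 'b'  n2⇒n1 ·f
[37] read 'b'  n1⇒n1 ·f
[38] read 'c'  n1⇒n2  → match P0@[37:38]
[39] read 'c'  n2⇒n3 ·f
[40] read 'a'  n3⇒n4
[41] read 'b'  n4⇒n5
[42] read 'c'  n5⇒n6  → match P0@[41:42]
[43] read 'b'  n6⇒n7
[44] read 'c'  n7⇒n8  → match P0@[43:44],P1@[39:44]
[45] read 'a'  n8⇒n4 ·f

All matches (sorted): [[5,0],[7,0],[7,1],[13,0],[15,0],[15,1],[17,0],[20,0],[22,0],[22,1],[27,0],[31,0],[33,0],[33,1],[35,0],[38,0],[42,0],[44,0],[44,1]]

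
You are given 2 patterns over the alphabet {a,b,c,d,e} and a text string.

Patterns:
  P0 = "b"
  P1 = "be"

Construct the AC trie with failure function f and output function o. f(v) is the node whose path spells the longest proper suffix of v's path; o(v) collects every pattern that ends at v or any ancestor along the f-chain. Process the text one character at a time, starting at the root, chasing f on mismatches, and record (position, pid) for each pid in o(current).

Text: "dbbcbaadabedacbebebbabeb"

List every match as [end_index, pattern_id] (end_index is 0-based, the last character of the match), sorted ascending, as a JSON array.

Build automaton:
Trie (insert patterns):
  n0 'ε': b→1
  n1 'b': e→2  [P0 ends]
  n2 'be': ·  [P1 ends]

BFS fail/out derivation:
  fail(1) 'b': from fail(0)=0 chase 'b': 0 ⇒ 0;  out={0}∪out(0)={0}
  fail(2) 'be': from fail(1)=0 chase 'e': 0 ⇒ 0;  out={1}∪out(0)={1}

Run:
pos 0 'd': at 0
pos 1 'b': at 1  ** P0@[1:1]
pos 2 'b': at 1 (fail-walked)  ** P0@[2:2]
pos 3 'c': at 0 (fail-walked)
pos 4 'b': at 1  ** P0@[4:4]
pos 5 'a': at 0 (fail-walked)
pos 6 'a': at 0
pos 7 'd': at 0
pos 8 'a': at 0
pos 9 'b': at 1  ** P0@[9:9]
pos 10 'e': at 2  ** P1@[9:10]
pos 11 'd': at 0 (fail-walked)
pos 12 'a': at 0
pos 13 'c': at 0
pos 14 'b': at 1  ** P0@[14:14]
pos 15 'e': at 2  ** P1@[14:15]
pos 16 'b': at 1 (fail-walked)  ** P0@[16:16]
pos 17 'e': at 2  ** P1@[16:17]
pos 18 'b': at 1 (fail-walked)  ** P0@[18:18]
pos 19 'b': at 1 (fail-walked)  ** P0@[19:19]
pos 20 'a': at 0 (fail-walked)
pos 21 'b': at 1  ** P0@[21:21]
pos 22 'e': at 2  ** P1@[21:22]
pos 23 'b': at 1 (fail-walked)  ** P0@[23:23]

Matches: [[1,0],[2,0],[4,0],[9,0],[10,1],[14,0],[15,1],[16,0],[17,1],[18,0],[19,0],[21,0],[22,1],[23,0]]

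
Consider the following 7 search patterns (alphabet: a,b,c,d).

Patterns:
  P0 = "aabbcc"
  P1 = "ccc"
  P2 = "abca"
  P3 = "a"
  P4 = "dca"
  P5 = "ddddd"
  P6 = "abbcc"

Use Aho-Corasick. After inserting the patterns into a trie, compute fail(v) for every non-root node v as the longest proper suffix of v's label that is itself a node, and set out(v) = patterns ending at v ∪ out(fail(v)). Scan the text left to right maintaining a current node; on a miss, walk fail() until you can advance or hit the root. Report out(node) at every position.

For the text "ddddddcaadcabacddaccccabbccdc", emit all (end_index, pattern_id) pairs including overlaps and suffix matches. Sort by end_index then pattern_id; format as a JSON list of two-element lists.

Build automaton:
Trie (insert patterns):
  n0 'ε': a→1 c→7 d→13
  n1 'a': a→2 b→10  ←P3
  n2 'aa': b→3
  n3 'aab': b→4
  n4 'aabb': c→5
  n5 'aabbc': c→6
  n6 'aabbcc': ·  ←P0
  n7 'c': c→8
  n8 'cc': c→9
  n9 'ccc': ·  ←P1
  n10 'ab': b→20 c→11
  n11 'abc': a→12
  n12 'abca': ·  ←P2
  n13 'd': c→14 d→16
  n14 'dc': a→15
  n15 'dca': ·  ←P4
  n16 'dd': d→17
  n17 'ddd': d→18
  n18 'dddd': d→19
  n19 'ddddd': ·  ←P5
  n20 'abb': c→21
  n21 'abbc': c→22
  n22 'abbcc': ·  ←P6

BFS fail/out derivation:
  fail(1) 'a': from fail(0)=0 chase 'a': 0 ⇒ 0;  out={3}∪out(0)={3}
  fail(7) 'c': from fail(0)=0 chase 'c': 0 ⇒ 0;  out=∅∪out(0)=∅
  fail(13) 'd': from fail(0)=0 chase 'd': 0 ⇒ 0;  out=∅∪out(0)=∅
  fail(2) 'aa': from fail(1)=0 chase 'a': 0 ⇒ 1;  out=∅∪out(1)={3}
  fail(8) 'cc': from fail(7)=0 chase 'c': 0 ⇒ 7;  out=∅∪out(7)=∅
  fail(10) 'ab': from fail(1)=0 chase 'b': 0 ⇒ 0;  out=∅∪out(0)=∅
  fail(14) 'dc': from fail(13)=0 chase 'c': 0 ⇒ 7;  out=∅∪out(7)=∅
  fail(16) 'dd': from fail(13)=0 chase 'd': 0 ⇒ 13;  out=∅∪out(13)=∅
  fail(3) 'aab': from fail(2)=1 chase 'b': 1 ⇒ 10;  out=∅∪out(10)=∅
  fail(9) 'ccc': from fail(8)=7 chase 'c': 7 ⇒ 8;  out={1}∪out(8)={1}
  fail(11) 'abc': from fail(10)=0 chase 'c': 0 ⇒ 7;  out=∅∪out(7)=∅
  fail(15) 'dca': from fail(14)=7 chase 'a': 7→0 ⇒ 1;  out={4}∪out(1)={3,4}
  fail(17) 'ddd': from fail(16)=13 chase 'd': 13 ⇒ 16;  out=∅∪out(16)=∅
  fail(20) 'abb': from fail(10)=0 chase 'b': 0 ⇒ 0;  out=∅∪out(0)=∅
  fail(4) 'aabb': from fail(3)=10 chase 'b': 10 ⇒ 20;  out=∅∪out(20)=∅
  fail(12) 'abca': from fail(11)=7 chase 'a': 7→0 ⇒ 1;  out={2}∪out(1)={2,3}
  fail(18) 'dddd': from fail(17)=16 chase 'd': 16 ⇒ 17;  out=∅∪out(17)=∅
  fail(21) 'abbc': from fail(20)=0 chase 'c': 0 ⇒ 7;  out=∅∪out(7)=∅
  fail(5) 'aabbc': from fail(4)=20 chase 'c': 20 ⇒ 21;  out=∅∪out(21)=∅
  fail(19) 'ddddd': from fail(18)=17 chase 'd': 17 ⇒ 18;  out={5}∪out(18)={5}
  fail(22) 'abbcc': from fail(21)=7 chase 'c': 7 ⇒ 8;  out={6}∪out(8)={6}
  fail(6) 'aabbcc': from fail(5)=21 chase 'c': 21 ⇒ 22;  out={0}∪out(22)={0,6}

Text stream:
[0] read 'd'  n0⇒n13
[1] read 'd'  n13⇒n16
[2] read 'd'  n16⇒n17
[3] read 'd'  n17⇒n18
[4] read 'd'  n18⇒n19  ** P5@[0:4]
[5] read 'd'  n19⇒n19 ·f  ** P5@[1:5]
[6] read 'c'  n19⇒n14 ·f
[7] read 'a'  n14⇒n15  ** P3@[7:7],P4@[5:7]
[8] read 'a'  n15⇒n2 ·f  ** P3@[8:8]
[9] read 'd'  n2⇒n13 ·f
[10] read 'c'  n13⇒n14
[11] read 'a'  n14⇒n15  ** P3@[11:11],P4@[9:11]
[12] read 'b'  n15⇒n10 ·f
[13] read 'a'  n10⇒n1 ·f  ** P3@[13:13]
[14] read 'c'  n1⇒n7 ·f
[15] read 'd'  n7⇒n13 ·f
[16] read 'd'  n13⇒n16
[17] read 'a'  n16⇒n1 ·f  ** P3@[17:17]
[18] read 'c'  n1⇒n7 ·f
[19] read 'c'  n7⇒n8
[20] read 'c'  n8⇒n9  ** P1@[18:20]
[21] read 'c'  n9⇒n9 ·f  ** P1@[19:21]
[22] read 'a'  n9⇒n1 ·f  ** P3@[22:22]
[23] read 'b'  n1⇒n10
[24] read 'b'  n10⇒n20
[25] read 'c'  n20⇒n21
[26] read 'c'  n21⇒n22  ** P6@[22:26]
[27] read 'd'  n22⇒n13 ·f
[28] read 'c'  n13⇒n14

All matches (sorted): [[4,5],[5,5],[7,3],[7,4],[8,3],[11,3],[11,4],[13,3],[17,3],[20,1],[21,1],[22,3],[26,6]]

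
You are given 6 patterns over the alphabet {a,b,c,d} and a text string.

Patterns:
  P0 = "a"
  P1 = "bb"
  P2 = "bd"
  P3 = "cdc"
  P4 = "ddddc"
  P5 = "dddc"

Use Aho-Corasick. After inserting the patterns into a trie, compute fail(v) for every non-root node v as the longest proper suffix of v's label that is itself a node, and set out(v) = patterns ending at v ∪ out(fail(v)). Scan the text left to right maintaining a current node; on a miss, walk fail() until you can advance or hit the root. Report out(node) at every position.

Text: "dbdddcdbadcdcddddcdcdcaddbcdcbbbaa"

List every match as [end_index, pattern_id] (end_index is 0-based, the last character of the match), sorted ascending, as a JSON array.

Construct AC machine:
Trie nodes:
  n0 'ε': a→1 b→2 c→5 d→8
  n1 'a': ·  ←P0
  n2 'b': b→3 d→4
  n3 'bb': ·  ←P1
  n4 'bd': ·  ←P2
  n5 'c': d→6
  n6 'cd': c→7
  n7 'cdc': ·  ←P3
  n8 'd': d→9
  n9 'dd': d→10
  n10 'ddd': c→13 d→11
  n11 'dddd': c→12
  n12 'ddddc': ·  ←P4
  n13 'dddc': ·  ←P5

Failure links (BFS by depth):
  fail(1) 'a': from fail(0)=0 chase 'a': 0 ⇒ 0;  out={0}∪out(0)={0}
  fail(2) 'b': from fail(0)=0 chase 'b': 0 ⇒ 0;  out=∅∪out(0)=∅
  fail(5) 'c': from fail(0)=0 chase 'c': 0 ⇒ 0;  out=∅∪out(0)=∅
  fail(8) 'd': from fail(0)=0 chase 'd': 0 ⇒ 0;  out=∅∪out(0)=∅
  fail(3) 'bb': from fail(2)=0 chase 'b': 0 ⇒ 2;  out={1}∪out(2)={1}
  fail(4) 'bd': from fail(2)=0 chase 'd': 0 ⇒ 8;  out={2}∪out(8)={2}
  fail(6) 'cd': from fail(5)=0 chase 'd': 0 ⇒ 8;  out=∅∪out(8)=∅
  fail(9) 'dd': from fail(8)=0 chase 'd': 0 ⇒ 8;  out=∅∪out(8)=∅
  fail(7) 'cdc': from fail(6)=8 chase 'c': 8→0 ⇒ 5;  out={3}∪out(5)={3}
  fail(10) 'ddd': from fail(9)=8 chase 'd': 8 ⇒ 9;  out=∅∪out(9)=∅
  fail(11) 'dddd': from fail(10)=9 chase 'd': 9 ⇒ 10;  out=∅∪out(10)=∅
  fail(13) 'dddc': from fail(10)=9 chase 'c': 9→8→0 ⇒ 5;  out={5}∪out(5)={5}
  fail(12) 'ddddc': from fail(11)=10 chase 'c': 10 ⇒ 13;  out={4}∪out(13)={4,5}

Text stream:
pos 0 'd': at 8
pos 1 'b': at 2 (via fail)
pos 2 'd': at 4  ** P2@[1:2]
pos 3 'd': at 9 (via fail)
pos 4 'd': at 10
pos 5 'c': at 13  ** P5@[2:5]
pos 6 'd': at 6 (via fail)
pos 7 'b': at 2 (via fail)
pos 8 'a': at 1 (via fail)  ** P0@[8:8]
pos 9 'd': at 8 (via fail)
pos 10 'c': at 5 (via fail)
pos 11 'd': at 6
pos 12 'c': at 7  ** P3@[10:12]
pos 13 'd': at 6 (via fail)
pos 14 'd': at 9 (via fail)
pos 15 'd': at 10
pos 16 'd': at 11
pos 17 'c': at 12  ** P4@[13:17],P5@[14:17]
pos 18 'd': at 6 (via fail)
pos 19 'c': at 7  ** P3@[17:19]
pos 20 'd': at 6 (via fail)
pos 21 'c': at 7  ** P3@[19:21]
pos 22 'a': at 1 (via fail)  ** P0@[22:22]
pos 23 'd': at 8 (via fail)
pos 24 'd': at 9
pos 25 'b': at 2 (via fail)
pos 26 'c': at 5 (via fail)
pos 27 'd': at 6
pos 28 'c': at 7  ** P3@[26:28]
pos 29 'b': at 2 (via fail)
pos 30 'b': at 3  ** P1@[29:30]
pos 31 'b': at 3 (via fail)  ** P1@[30:31]
pos 32 'a': at 1 (via fail)  ** P0@[32:32]
pos 33 'a': at 1 (via fail)  ** P0@[33:33]

All matches (sorted): [[2,2],[5,5],[8,0],[12,3],[17,4],[17,5],[19,3],[21,3],[22,0],[28,3],[30,1],[31,1],[32,0],[33,0]]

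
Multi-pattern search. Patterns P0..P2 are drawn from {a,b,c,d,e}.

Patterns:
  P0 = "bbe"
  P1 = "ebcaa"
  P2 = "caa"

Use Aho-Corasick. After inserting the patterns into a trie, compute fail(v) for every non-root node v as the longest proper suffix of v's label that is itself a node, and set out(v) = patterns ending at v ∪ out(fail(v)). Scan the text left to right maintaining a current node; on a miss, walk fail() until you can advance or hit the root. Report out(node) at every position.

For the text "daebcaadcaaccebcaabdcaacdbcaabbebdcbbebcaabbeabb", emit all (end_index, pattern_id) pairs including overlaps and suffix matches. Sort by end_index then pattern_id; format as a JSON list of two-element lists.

Build automaton:
Trie (insert patterns):
  0='ε' goto b→1 c→9 e→4
  1='b' goto b→2
  2='bb' goto e→3
  3='bbe' goto ·  ←P0
  4='e' goto b→5
  5='eb' goto c→6
  6='ebc' goto a→7
  7='ebca' goto a→8
  8='ebcaa' goto ·  ←P1
  9='c' goto a→10
  10='ca' goto a→11
  11='caa' goto ·  ←P2

Failure links (BFS by depth):
  fail(1) 'b': from fail(0)=0 chase 'b': 0 ⇒ 0;  out=∅∪out(0)=∅
  fail(4) 'e': from fail(0)=0 chase 'e': 0 ⇒ 0;  out=∅∪out(0)=∅
  fail(9) 'c': from fail(0)=0 chase 'c': 0 ⇒ 0;  out=∅∪out(0)=∅
  fail(2) 'bb': from fail(1)=0 chase 'b': 0 ⇒ 1;  out=∅∪out(1)=∅
  fail(5) 'eb': from fail(4)=0 chase 'b': 0 ⇒ 1;  out=∅∪out(1)=∅
  fail(10) 'ca': from fail(9)=0 chase 'a': 0 ⇒ 0;  out=∅∪out(0)=∅
  fail(3) 'bbe': from fail(2)=1 chase 'e': 1→0 ⇒ 4;  out={0}∪out(4)={0}
  fail(6) 'ebc': from fail(5)=1 chase 'c': 1→0 ⇒ 9;  out=∅∪out(9)=∅
  fail(11) 'caa': from fail(10)=0 chase 'a': 0 ⇒ 0;  out={2}∪out(0)={2}
  fail(7) 'ebca': from fail(6)=9 chase 'a': 9 ⇒ 10;  out=∅∪out(10)=∅
  fail(8) 'ebcaa': from fail(7)=10 chase 'a': 10 ⇒ 11;  out={1}∪out(11)={1,2}

Scan:
pos 0 'd': at 0
pos 1 'a': at 0
pos 2 'e': at 4
pos 3 'b': at 5
pos 4 'c': at 6
pos 5 'a': at 7
pos 6 'a': at 8  → match P1@[2:6],P2@[4:6]
pos 7 'd': at 0 ·f
pos 8 'c': at 9
pos 9 'a': at 10
pos 10 'a': at 11  → match P2@[8:10]
pos 11 'c': at 9 ·f
pos 12 'c': at 9 ·f
pos 13 'e': at 4 ·f
pos 14 'b': at 5
pos 15 'c': at 6
pos 16 'a': at 7
pos 17 'a': at 8  → match P1@[13:17],P2@[15:17]
pos 18 'b': at 1 ·f
pos 19 'd': at 0 ·f
pos 20 'c': at 9
pos 21 'a': at 10
pos 22 'a': at 11  → match P2@[20:22]
pos 23 'c': at 9 ·f
pos 24 'd': at 0 ·f
pos 25 'b': at 1
pos 26 'c': at 9 ·f
pos 27 'a': at 10
pos 28 'a': at 11  → match P2@[26:28]
pos 29 'b': at 1 ·f
pos 30 'b': at 2
pos 31 'e': at 3  → match P0@[29:31]
pos 32 'b': at 5 ·f
pos 33 'd': at 0 ·f
pos 34 'c': at 9
pos 35 'b': at 1 ·f
pos 36 'b': at 2
pos 37 'e': at 3  → match P0@[35:37]
pos 38 'b': at 5 ·f
pos 39 'c': at 6
pos 40 'a': at 7
pos 41 'a': at 8  → match P1@[37:41],P2@[39:41]
pos 42 'b': at 1 ·f
pos 43 'b': at 2
pos 44 'e': at 3  → match P0@[42:44]
pos 45 'a': at 0 ·f
pos 46 'b': at 1
pos 47 'b': at 2

Result: [[6,1],[6,2],[10,2],[17,1],[17,2],[22,2],[28,2],[31,0],[37,0],[41,1],[41,2],[44,0]]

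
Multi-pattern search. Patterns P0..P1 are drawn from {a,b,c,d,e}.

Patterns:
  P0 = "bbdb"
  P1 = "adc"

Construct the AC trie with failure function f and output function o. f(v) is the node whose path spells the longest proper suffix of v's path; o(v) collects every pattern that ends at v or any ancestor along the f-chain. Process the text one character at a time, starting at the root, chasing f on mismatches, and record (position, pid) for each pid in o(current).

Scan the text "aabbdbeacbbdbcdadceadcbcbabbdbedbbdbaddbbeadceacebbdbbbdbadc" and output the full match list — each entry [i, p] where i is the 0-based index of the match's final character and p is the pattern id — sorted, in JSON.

Construct AC machine:
Trie (insert patterns):
  n0 'ε': a→5 b→1
  n1 'b': b→2
  n2 'bb': d→3
  n3 'bbd': b→4
  n4 'bbdb': ·  ←P0
  n5 'a': d→6
  n6 'ad': c→7
  n7 'adc': ·  ←P1

Failure links (BFS by depth):
  n1('b'): parent n0 fail=0; on 'b' 0 → fail=0;  out ∅∪∅=∅
  n5('a'): parent n0 fail=0; on 'a' 0 → fail=0;  out ∅∪∅=∅
  n2('bb'): parent n1 fail=0; on 'b' 0 → fail=1;  out ∅∪∅=∅
  n6('ad'): parent n5 fail=0; on 'd' 0 → fail=0;  out ∅∪∅=∅
  n3('bbd'): parent n2 fail=1; on 'd' 1→0 → fail=0;  out ∅∪∅=∅
  n7('adc'): parent n6 fail=0; on 'c' 0 → fail=0;  out {1}∪∅={1}
  n4('bbdb'): parent n3 fail=0; on 'b' 0 → fail=1;  out {0}∪∅={0}

Run:
i=0 'a': node 0→5
i=1 'a': node 5→5 (via fail)
i=2 'b': node 5→1 (via fail)
i=3 'b': node 1→2
i=4 'd': node 2→3
i=5 'b': node 3→4  emit P0@[2:5]
i=6 'e': node 4→0 (via fail)
i=7 'a': node 0→5
i=8 'c': node 5→0 (via fail)
i=9 'b': node 0→1
i=10 'b': node 1→2
i=11 'd': node 2→3
i=12 'b': node 3→4  emit P0@[9:12]
i=13 'c': node 4→0 (via fail)
i=14 'd': node 0→0
i=15 'a': node 0→5
i=16 'd': node 5→6
i=17 'c': node 6→7  emit P1@[15:17]
i=18 'e': node 7→0 (via fail)
i=19 'a': node 0→5
i=20 'd': node 5→6
i=21 'c': node 6→7  emit P1@[19:21]
i=22 'b': node 7→1 (via fail)
i=23 'c': node 1→0 (via fail)
i=24 'b': node 0→1
i=25 'a': node 1→5 (via fail)
i=26 'b': node 5→1 (via fail)
i=27 'b': node 1→2
i=28 'd': node 2→3
i=29 'b': node 3→4  emit P0@[26:29]
i=30 'e': node 4→0 (via fail)
i=31 'd': node 0→0
i=32 'b': node 0→1
i=33 'b': node 1→2
i=34 'd': node 2→3
i=35 'b': node 3→4  emit P0@[32:35]
i=36 'a': node 4→5 (via fail)
i=37 'd': node 5→6
i=38 'd': node 6→0 (via fail)
i=39 'b': node 0→1
i=40 'b': node 1→2
i=41 'e': node 2→0 (via fail)
i=42 'a': node 0→5
i=43 'd': node 5→6
i=44 'c': node 6→7  emit P1@[42:44]
i=45 'e': node 7→0 (via fail)
i=46 'a': node 0→5
i=47 'c': node 5→0 (via fail)
i=48 'e': node 0→0
i=49 'b': node 0→1
i=50 'b': node 1→2
i=51 'd': node 2→3
i=52 'b': node 3→4  emit P0@[49:52]
i=53 'b': node 4→2 (via fail)
i=54 'b': node 2→2 (via fail)
i=55 'd': node 2→3
i=56 'b': node 3→4  emit P0@[53:56]
i=57 'a': node 4→5 (via fail)
i=58 'd': node 5→6
i=59 'c': node 6→7  emit P1@[57:59]

Matches: [[5,0],[12,0],[17,1],[21,1],[29,0],[35,0],[44,1],[52,0],[56,0],[59,1]]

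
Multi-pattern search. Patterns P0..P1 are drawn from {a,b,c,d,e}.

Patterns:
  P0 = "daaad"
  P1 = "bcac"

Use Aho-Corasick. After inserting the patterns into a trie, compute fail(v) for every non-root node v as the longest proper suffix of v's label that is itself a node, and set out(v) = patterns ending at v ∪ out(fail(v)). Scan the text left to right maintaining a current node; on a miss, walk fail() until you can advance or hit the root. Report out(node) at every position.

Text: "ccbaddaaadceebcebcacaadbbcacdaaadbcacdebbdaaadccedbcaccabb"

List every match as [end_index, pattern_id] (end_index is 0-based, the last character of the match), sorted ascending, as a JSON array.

Build:
Trie (insert patterns):
  0='ε' goto b→6 d→1
  1='d' goto a→2
  2='da' goto a→3
  3='daa' goto a→4
  4='daaa' goto d→5
  5='daaad' goto ·  ←P0
  6='b' goto c→7
  7='bc' goto a→8
  8='bca' goto c→9
  9='bcac' goto ·  ←P1

Failure links (BFS by depth):
  n1('d'): parent n0 fail=0; on 'd' 0 → fail=0;  out ∅∪∅=∅
  n6('b'): parent n0 fail=0; on 'b' 0 → fail=0;  out ∅∪∅=∅
  n2('da'): parent n1 fail=0; on 'a' 0 → fail=0;  out ∅∪∅=∅
  n7('bc'): parent n6 fail=0; on 'c' 0 → fail=0;  out ∅∪∅=∅
  n3('daa'): parent n2 fail=0; on 'a' 0 → fail=0;  out ∅∪∅=∅
  n8('bca'): parent n7 fail=0; on 'a' 0 → fail=0;  out ∅∪∅=∅
  n4('daaa'): parent n3 fail=0; on 'a' 0 → fail=0;  out ∅∪∅=∅
  n9('bcac'): parent n8 fail=0; on 'c' 0 → fail=0;  out {1}∪∅={1}
  n5('daaad'): parent n4 fail=0; on 'd' 0 → fail=1;  out {0}∪∅={0}

Scan:
pos 0 'c': at 0
pos 1 'c': at 0
pos 2 'b': at 6
pos 3 'a': at 0 (via fail)
pos 4 'd': at 1
pos 5 'd': at 1 (via fail)
pos 6 'a': at 2
pos 7 'a': at 3
pos 8 'a': at 4
pos 9 'd': at 5  → match P0@[5:9]
pos 10 'c': at 0 (via fail)
pos 11 'e': at 0
pos 12 'e': at 0
pos 13 'b': at 6
pos 14 'c': at 7
pos 15 'e': at 0 (via fail)
pos 16 'b': at 6
pos 17 'c': at 7
pos 18 'a': at 8
pos 19 'c': at 9  → match P1@[16:19]
pos 20 'a': at 0 (via fail)
pos 21 'a': at 0
pos 22 'd': at 1
pos 23 'b': at 6 (via fail)
pos 24 'b': at 6 (via fail)
pos 25 'c': at 7
pos 26 'a': at 8
pos 27 'c': at 9  → match P1@[24:27]
pos 28 'd': at 1 (via fail)
pos 29 'a': at 2
pos 30 'a': at 3
pos 31 'a': at 4
pos 32 'd': at 5  → match P0@[28:32]
pos 33 'b': at 6 (via fail)
pos 34 'c': at 7
pos 35 'a': at 8
pos 36 'c': at 9  → match P1@[33:36]
pos 37 'd': at 1 (via fail)
pos 38 'e': at 0 (via fail)
pos 39 'b': at 6
pos 40 'b': at 6 (via fail)
pos 41 'd': at 1 (via fail)
pos 42 'a': at 2
pos 43 'a': at 3
pos 44 'a': at 4
pos 45 'd': at 5  → match P0@[41:45]
pos 46 'c': at 0 (via fail)
pos 47 'c': at 0
pos 48 'e': at 0
pos 49 'd': at 1
pos 50 'b': at 6 (via fail)
pos 51 'c': at 7
pos 52 'a': at 8
pos 53 'c': at 9  → match P1@[50:53]
pos 54 'c': at 0 (via fail)
pos 55 'a': at 0
pos 56 'b': at 6
pos 57 'b': at 6 (via fail)

Matches: [[9,0],[19,1],[27,1],[32,0],[36,1],[45,0],[53,1]]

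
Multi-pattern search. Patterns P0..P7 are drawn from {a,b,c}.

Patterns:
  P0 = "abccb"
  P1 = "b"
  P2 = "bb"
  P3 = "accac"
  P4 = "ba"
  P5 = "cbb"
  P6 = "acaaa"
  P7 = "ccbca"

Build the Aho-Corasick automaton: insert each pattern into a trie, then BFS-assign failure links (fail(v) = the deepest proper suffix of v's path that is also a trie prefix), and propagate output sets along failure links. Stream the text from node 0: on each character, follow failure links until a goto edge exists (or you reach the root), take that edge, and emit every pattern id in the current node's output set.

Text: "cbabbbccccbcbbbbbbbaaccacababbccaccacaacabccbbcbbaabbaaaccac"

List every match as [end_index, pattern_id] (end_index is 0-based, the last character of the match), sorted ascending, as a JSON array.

Build automaton:
Trie (insert patterns):
  n0 'ε': a→1 b→6 c→13
  n1 'a': b→2 c→8
  n2 'ab': c→3
  n3 'abc': c→4
  n4 'abcc': b→5
  n5 'abccb': ·  ←P0
  n6 'b': a→12 b→7  ←P1
  n7 'bb': ·  ←P2
  n8 'ac': a→16 c→9
  n9 'acc': a→10
  n10 'acca': c→11
  n11 'accac': ·  ←P3
  n12 'ba': ·  ←P4
  n13 'c': b→14 c→19
  n14 'cb': b→15
  n15 'cbb': ·  ←P5
  n16 'aca': a→17
  n17 'acaa': a→18
  n18 'acaaa': ·  ←P6
  n19 'cc': b→20
  n20 'ccb': c→21
  n21 'ccbc': a→22
  n22 'ccbca': ·  ←P7

Failure links (BFS by depth):
  n1('a'): parent n0 fail=0; on 'a' 0 → fail=0;  out ∅∪∅=∅
  n6('b'): parent n0 fail=0; on 'b' 0 → fail=0;  out {1}∪∅={1}
  n13('c'): parent n0 fail=0; on 'c' 0 → fail=0;  out ∅∪∅=∅
  n2('ab'): parent n1 fail=0; on 'b' 0 → fail=6;  out ∅∪{1}={1}
  n7('bb'): parent n6 fail=0; on 'b' 0 → fail=6;  out {2}∪{1}={1,2}
  n8('ac'): parent n1 fail=0; on 'c' 0 → fail=13;  out ∅∪∅=∅
  n12('ba'): parent n6 fail=0; on 'a' 0 → fail=1;  out {4}∪∅={4}
  n14('cb'): parent n13 fail=0; on 'b' 0 → fail=6;  out ∅∪{1}={1}
  n19('cc'): parent n13 fail=0; on 'c' 0 → fail=13;  out ∅∪∅=∅
  n3('abc'): parent n2 fail=6; on 'c' 6→0 → fail=13;  out ∅∪∅=∅
  n9('acc'): parent n8 fail=13; on 'c' 13 → fail=19;  out ∅∪∅=∅
  n15('cbb'): parent n14 fail=6; on 'b' 6 → fail=7;  out {5}∪{1,2}={1,2,5}
  n16('aca'): parent n8 fail=13; on 'a' 13→0 → fail=1;  out ∅∪∅=∅
  n20('ccb'): parent n19 fail=13; on 'b' 13 → fail=14;  out ∅∪{1}={1}
  n4('abcc'): parent n3 fail=13; on 'c' 13 → fail=19;  out ∅∪∅=∅
  n10('acca'): parent n9 fail=19; on 'a' 19→13→0 → fail=1;  out ∅∪∅=∅
  n17('acaa'): parent n16 fail=1; on 'a' 1→0 → fail=1;  out ∅∪∅=∅
  n21('ccbc'): parent n20 fail=14; on 'c' 14→6→0 → fail=13;  out ∅∪∅=∅
  n5('abccb'): parent n4 fail=19; on 'b' 19 → fail=20;  out {0}∪{1}={0,1}
  n11('accac'): parent n10 fail=1; on 'c' 1 → fail=8;  out {3}∪∅={3}
  n18('acaaa'): parent n17 fail=1; on 'a' 1→0 → fail=1;  out {6}∪∅={6}
  n22('ccbca'): parent n21 fail=13; on 'a' 13→0 → fail=1;  out {7}∪∅={7}

Run:
[0] read 'c'  n0⇒n13
[1] read 'b'  n13⇒n14  ** P1@[1:1]
[2] read 'a'  n14⇒n12 (fail-walked)  ** P4@[1:2]
[3] read 'b'  n12⇒n2 (fail-walked)  ** P1@[3:3]
[4] read 'b'  n2⇒n7 (fail-walked)  ** P1@[4:4],P2@[3:4]
[5] read 'b'  n7⇒n7 (fail-walked)  ** P1@[5:5],P2@[4:5]
[6] read 'c'  n7⇒n13 (fail-walked)
[7] read 'c'  n13⇒n19
[8] read 'c'  n19⇒n19 (fail-walked)
[9] read 'c'  n19⇒n19 (fail-walked)
[10] read 'b'  n19⇒n20  ** P1@[10:10]
[11] read 'c'  n20⇒n21
[12] read 'b'  n21⇒n14 (fail-walked)  ** P1@[12:12]
[13] read 'b'  n14⇒n15  ** P1@[13:13],P2@[12:13],P5@[11:13]
[14] read 'b'  n15⇒n7 (fail-walked)  ** P1@[14:14],P2@[13:14]
[15] read 'b'  n7⇒n7 (fail-walked)  ** P1@[15:15],P2@[14:15]
[16] read 'b'  n7⇒n7 (fail-walked)  ** P1@[16:16],P2@[15:16]
[17] read 'b'  n7⇒n7 (fail-walked)  ** P1@[17:17],P2@[16:17]
[18] read 'b'  n7⇒n7 (fail-walked)  ** P1@[18:18],P2@[17:18]
[19] read 'a'  n7⇒n12 (fail-walked)  ** P4@[18:19]
[20] read 'a'  n12⇒n1 (fail-walked)
[21] read 'c'  n1⇒n8
[22] read 'c'  n8⇒n9
[23] read 'a'  n9⇒n10
[24] read 'c'  n10⇒n11  ** P3@[20:24]
[25] read 'a'  n11⇒n16 (fail-walked)
[26] read 'b'  n16⇒n2 (fail-walked)  ** P1@[26:26]
[27] read 'a'  n2⇒n12 (fail-walked)  ** P4@[26:27]
[28] read 'b'  n12⇒n2 (fail-walked)  ** P1@[28:28]
[29] read 'b'  n2⇒n7 (fail-walked)  ** P1@[29:29],P2@[28:29]
[30] read 'c'  n7⇒n13 (fail-walked)
[31] read 'c'  n13⇒n19
[32] read 'a'  n19⇒n1 (fail-walked)
[33] read 'c'  n1⇒n8
[34] read 'c'  n8⇒n9
[35] read 'a'  n9⇒n10
[36] read 'c'  n10⇒n11  ** P3@[32:36]
[37] read 'a'  n11⇒n16 (fail-walked)
[38] read 'a'  n16⇒n17
[39] read 'c'  n17⇒n8 (fail-walked)
[40] read 'a'  n8⇒n16
[41] read 'b'  n16⇒n2 (fail-walked)  ** P1@[41:41]
[42] read 'c'  n2⇒n3
[43] read 'c'  n3⇒n4
[44] read 'b'  n4⇒n5  ** P0@[40:44],P1@[44:44]
[45] read 'b'  n5⇒n15 (fail-walked)  ** P1@[45:45],P2@[44:45],P5@[43:45]
[46] read 'c'  n15⇒n13 (fail-walked)
[47] read 'b'  n13⇒n14  ** P1@[47:47]
[48] read 'b'  n14⇒n15  ** P1@[48:48],P2@[47:48],P5@[46:48]
[49] read 'a'  n15⇒n12 (fail-walked)  ** P4@[48:49]
[50] read 'a'  n12⇒n1 (fail-walked)
[51] read 'b'  n1⇒n2  ** P1@[51:51]
[52] read 'b'  n2⇒n7 (fail-walked)  ** P1@[52:52],P2@[51:52]
[53] read 'a'  n7⇒n12 (fail-walked)  ** P4@[52:53]
[54] read 'a'  n12⇒n1 (fail-walked)
[55] read 'a'  n1⇒n1 (fail-walked)
[56] read 'c'  n1⇒n8
[57] read 'c'  n8⇒n9
[58] read 'a'  n9⇒n10
[59] read 'c'  n10⇒n11  ** P3@[55:59]

Matches: [[1,1],[2,4],[3,1],[4,1],[4,2],[5,1],[5,2],[10,1],[12,1],[13,1],[13,2],[13,5],[14,1],[14,2],[15,1],[15,2],[16,1],[16,2],[17,1],[17,2],[18,1],[18,2],[19,4],[24,3],[26,1],[27,4],[28,1],[29,1],[29,2],[36,3],[41,1],[44,0],[44,1],[45,1],[45,2],[45,5],[47,1],[48,1],[48,2],[48,5],[49,4],[51,1],[52,1],[52,2],[53,4],[59,3]]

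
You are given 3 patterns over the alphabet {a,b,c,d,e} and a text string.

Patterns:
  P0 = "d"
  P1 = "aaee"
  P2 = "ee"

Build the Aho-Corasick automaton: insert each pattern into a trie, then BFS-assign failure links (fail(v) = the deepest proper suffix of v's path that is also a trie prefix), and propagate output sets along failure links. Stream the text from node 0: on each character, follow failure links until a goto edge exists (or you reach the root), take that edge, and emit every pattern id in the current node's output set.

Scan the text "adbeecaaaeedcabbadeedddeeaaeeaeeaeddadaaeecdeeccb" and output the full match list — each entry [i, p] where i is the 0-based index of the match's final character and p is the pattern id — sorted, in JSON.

Build automaton:
Trie nodes:
  0='ε' goto a→2 d→1 e→6
  1='d' goto ·  ←P0
  2='a' goto a→3
  3='aa' goto e→4
  4='aae' goto e→5
  5='aaee' goto ·  ←P1
  6='e' goto e→7
  7='ee' goto ·  ←P2

BFS fail/out derivation:
  n1('d'): parent n0 fail=0; on 'd' 0 → fail=0;  out {0}∪∅={0}
  n2('a'): parent n0 fail=0; on 'a' 0 → fail=0;  out ∅∪∅=∅
  n6('e'): parent n0 fail=0; on 'e' 0 → fail=0;  out ∅∪∅=∅
  n3('aa'): parent n2 fail=0; on 'a' 0 → fail=2;  out ∅∪∅=∅
  n7('ee'): parent n6 fail=0; on 'e' 0 → fail=6;  out {2}∪∅={2}
  n4('aae'): parent n3 fail=2; on 'e' 2→0 → fail=6;  out ∅∪∅=∅
  n5('aaee'): parent n4 fail=6; on 'e' 6 → fail=7;  out {1}∪{2}={1,2}

Scan:
pos 0 'a': at 2
pos 1 'd': at 1 (fail-walked)  ** P0@[1:1]
pos 2 'b': at 0 (fail-walked)
pos 3 'e': at 6
pos 4 'e': at 7  ** P2@[3:4]
pos 5 'c': at 0 (fail-walked)
pos 6 'a': at 2
pos 7 'a': at 3
pos 8 'a': at 3 (fail-walked)
pos 9 'e': at 4
pos 10 'e': at 5  ** P1@[7:10],P2@[9:10]
pos 11 'd': at 1 (fail-walked)  ** P0@[11:11]
pos 12 'c': at 0 (fail-walked)
pos 13 'a': at 2
pos 14 'b': at 0 (fail-walked)
pos 15 'b': at 0
pos 16 'a': at 2
pos 17 'd': at 1 (fail-walked)  ** P0@[17:17]
pos 18 'e': at 6 (fail-walked)
pos 19 'e': at 7  ** P2@[18:19]
pos 20 'd': at 1 (fail-walked)  ** P0@[20:20]
pos 21 'd': at 1 (fail-walked)  ** P0@[21:21]
pos 22 'd': at 1 (fail-walked)  ** P0@[22:22]
pos 23 'e': at 6 (fail-walked)
pos 24 'e': at 7  ** P2@[23:24]
pos 25 'a': at 2 (fail-walked)
pos 26 'a': at 3
pos 27 'e': at 4
pos 28 'e': at 5  ** P1@[25:28],P2@[27:28]
pos 29 'a': at 2 (fail-walked)
pos 30 'e': at 6 (fail-walked)
pos 31 'e': at 7  ** P2@[30:31]
pos 32 'a': at 2 (fail-walked)
pos 33 'e': at 6 (fail-walked)
pos 34 'd': at 1 (fail-walked)  ** P0@[34:34]
pos 35 'd': at 1 (fail-walked)  ** P0@[35:35]
pos 36 'a': at 2 (fail-walked)
pos 37 'd': at 1 (fail-walked)  ** P0@[37:37]
pos 38 'a': at 2 (fail-walked)
pos 39 'a': at 3
pos 40 'e': at 4
pos 41 'e': at 5  ** P1@[38:41],P2@[40:41]
pos 42 'c': at 0 (fail-walked)
pos 43 'd': at 1  ** P0@[43:43]
pos 44 'e': at 6 (fail-walked)
pos 45 'e': at 7  ** P2@[44:45]
pos 46 'c': at 0 (fail-walked)
pos 47 'c': at 0
pos 48 'b': at 0

Matches: [[1,0],[4,2],[10,1],[10,2],[11,0],[17,0],[19,2],[20,0],[21,0],[22,0],[24,2],[28,1],[28,2],[31,2],[34,0],[35,0],[37,0],[41,1],[41,2],[43,0],[45,2]]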